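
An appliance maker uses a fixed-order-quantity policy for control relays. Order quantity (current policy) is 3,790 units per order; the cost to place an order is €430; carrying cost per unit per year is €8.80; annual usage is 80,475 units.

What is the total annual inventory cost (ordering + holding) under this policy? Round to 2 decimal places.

€25,806.41

Annual ordering cost = (D/Q)·S = (80,475/3,790) × 430 = €9,130.41
Annual holding cost  = (Q/2)·H = (3,790/2) × 8.8 = €16,676.00
Total = €9,130.41 + €16,676.00 = €25,806.41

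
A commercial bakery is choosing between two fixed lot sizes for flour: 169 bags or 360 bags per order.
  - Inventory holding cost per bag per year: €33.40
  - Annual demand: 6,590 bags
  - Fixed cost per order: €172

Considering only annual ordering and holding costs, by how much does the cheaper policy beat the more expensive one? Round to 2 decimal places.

€368.73

Annual cost at Q: ordering D·S/Q plus holding Q·H/2.
TC(169) = (6,590/169)×172 + (169/2)×33.4 = €9,529.28
TC(360) = (6,590/360)×172 + (360/2)×33.4 = €9,160.56
Cheaper: Q = 360.  Difference = €368.73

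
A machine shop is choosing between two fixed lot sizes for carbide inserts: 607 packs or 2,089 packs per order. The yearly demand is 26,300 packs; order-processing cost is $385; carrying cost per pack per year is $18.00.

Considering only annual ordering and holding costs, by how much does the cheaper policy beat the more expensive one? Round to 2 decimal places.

$1,503.84

For each Q, cost = (D/Q)·S + (Q/2)·H.
TC(607) = (26,300/607)×385 + (607/2)×18 = $22,144.22
TC(2,089) = (26,300/2,089)×385 + (2,089/2)×18 = $23,648.06
Cheaper: Q = 607.  Difference = $1,503.84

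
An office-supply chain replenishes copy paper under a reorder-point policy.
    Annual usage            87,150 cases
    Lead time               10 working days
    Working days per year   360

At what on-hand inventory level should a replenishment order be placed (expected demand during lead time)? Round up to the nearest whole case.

Daily demand d = 87,150 / 360 = 242.083 cases/day
Demand during lead time = 242.083 × 10 = 2,420.83
Reorder point = 2,420.83 → round up

2,421 cases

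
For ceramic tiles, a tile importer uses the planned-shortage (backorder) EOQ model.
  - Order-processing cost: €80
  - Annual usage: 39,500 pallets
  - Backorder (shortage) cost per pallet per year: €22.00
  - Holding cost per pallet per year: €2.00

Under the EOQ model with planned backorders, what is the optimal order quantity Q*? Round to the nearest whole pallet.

1,857 pallets

Q* = √(2DS/H) · √((H + b)/b)
   = √(2 × 39,500 × 80 / 2) · √((2 + 22) / 22)
   = 1,777.639 × 1.0445 ≈ 1,856.68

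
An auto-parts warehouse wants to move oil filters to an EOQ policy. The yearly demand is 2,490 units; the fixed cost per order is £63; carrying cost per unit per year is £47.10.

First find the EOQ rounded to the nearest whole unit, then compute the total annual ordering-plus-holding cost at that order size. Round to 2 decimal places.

EOQ = √(2DS/H) = √(2 × 2,490 × 63 / 47.1)
    = √(6,661.15) ≈ 81.62 → Q = 82 units
Annual ordering cost = (D/Q)·S = (2,490/82) × 63 = £1,913.05
Annual holding cost  = (Q/2)·H = (82/2) × 47.1 = £1,931.10
Total = £1,913.05 + £1,931.10 = £3,844.15

£3,844.15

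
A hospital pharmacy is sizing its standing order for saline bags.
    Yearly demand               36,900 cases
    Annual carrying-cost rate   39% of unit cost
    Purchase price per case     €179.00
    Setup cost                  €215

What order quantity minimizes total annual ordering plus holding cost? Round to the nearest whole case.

H = i·C = 0.39 × €179 = €69.8100 per case-year
EOQ = √(2DS/H) = √(2 × 36,900 × 215 / 69.81)
    = √(227,288.35) ≈ 476.75

477 cases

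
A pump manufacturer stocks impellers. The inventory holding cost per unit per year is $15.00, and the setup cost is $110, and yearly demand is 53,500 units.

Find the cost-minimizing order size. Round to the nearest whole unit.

886 units

Q* = √(2·D·S / H) = √(2·53,500·110 / 15) = √784,666.7 ≈ 885.81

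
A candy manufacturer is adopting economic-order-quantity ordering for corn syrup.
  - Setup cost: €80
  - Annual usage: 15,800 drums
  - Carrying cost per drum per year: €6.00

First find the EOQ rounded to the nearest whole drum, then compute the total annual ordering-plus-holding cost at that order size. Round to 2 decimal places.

Optimal lot size Q* = (2 × 15,800 × €80 / €6)^½ ≈ 649.10 → Q = 649 drums
Orders/yr = 15,800/649 = 24.345; ordering cost = 24.345 × €80 = €1,947.61
Average inventory = 649/2 = 324.5; holding cost = 324.5 × €6 = €1,947.00
Total = €1,947.61 + €1,947.00 = €3,894.61

€3,894.61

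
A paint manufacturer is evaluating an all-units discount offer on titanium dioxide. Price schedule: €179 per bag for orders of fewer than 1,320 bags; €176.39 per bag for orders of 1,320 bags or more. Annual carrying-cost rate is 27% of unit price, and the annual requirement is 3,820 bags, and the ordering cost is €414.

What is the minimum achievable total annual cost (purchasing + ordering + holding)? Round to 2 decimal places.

€696,143.89

H₁ = 27%×€179 = €48.3300;  H₂ = 27%×€176.39 = €47.6253
EOQ₁ = √(2×3,820×414/48.3300) = 255.82  (< 1,320, feasible at tier 1)
EOQ₂ = √(2×3,820×414/47.6253) = 257.71  (< 1,320 → use Q = 1,320 at tier-2 price)
TC(tier 1 (EOQ₁), Q≈255.8) = €696,143.89
TC(tier 2, Q≈1,320.0) = €706,440.59
Minimum at tier 1 (EOQ₁): €696,143.89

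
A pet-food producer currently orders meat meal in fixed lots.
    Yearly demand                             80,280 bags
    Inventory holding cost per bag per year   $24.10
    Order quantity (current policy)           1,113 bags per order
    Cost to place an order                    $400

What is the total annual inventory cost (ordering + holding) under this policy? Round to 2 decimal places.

$42,263.40

Orders/yr = 80,280/1,113 = 72.129; ordering cost = 72.129 × $400 = $28,851.75
Average inventory = 1,113/2 = 556.5; holding cost = 556.5 × $24.1 = $13,411.65
Total = $28,851.75 + $13,411.65 = $42,263.40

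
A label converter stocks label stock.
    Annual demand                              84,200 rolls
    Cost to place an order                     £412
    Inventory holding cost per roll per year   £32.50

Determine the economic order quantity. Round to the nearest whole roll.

EOQ = √(2DS/H) = √(2 × 84,200 × 412 / 32.5)
    = √(2,134,793.85) ≈ 1,461.09

1,461 rolls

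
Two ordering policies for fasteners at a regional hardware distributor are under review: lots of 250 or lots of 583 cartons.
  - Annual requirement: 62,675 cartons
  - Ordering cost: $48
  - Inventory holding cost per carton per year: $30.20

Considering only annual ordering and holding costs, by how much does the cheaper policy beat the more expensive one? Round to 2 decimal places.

$1,845.09

TC(Q) = (D/Q)S + (Q/2)H
TC(250) = (62,675/250)×48 + (250/2)×30.2 = $15,808.60
TC(583) = (62,675/583)×48 + (583/2)×30.2 = $13,963.51
Cheaper: Q = 583.  Difference = $1,845.09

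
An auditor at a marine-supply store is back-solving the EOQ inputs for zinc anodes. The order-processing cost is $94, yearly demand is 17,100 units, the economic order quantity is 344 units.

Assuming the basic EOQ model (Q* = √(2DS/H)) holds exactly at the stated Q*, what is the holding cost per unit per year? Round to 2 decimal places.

$27.17

EOQ relation: Q² = 2DS/H, so rearrange for the unknown.
H = 2DS / Q² = 2 × 17,100 × 94 / 344² = 27.1667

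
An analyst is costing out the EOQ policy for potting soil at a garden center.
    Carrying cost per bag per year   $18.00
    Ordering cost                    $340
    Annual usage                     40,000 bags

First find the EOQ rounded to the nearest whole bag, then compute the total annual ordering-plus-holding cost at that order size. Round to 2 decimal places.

$22,126.91

EOQ = √(2DS/H) = √(2 × 40,000 × 340 / 18)
    = √(1,511,111.11) ≈ 1,229.27 → Q = 1,229 bags
Ordering: D/Q × S = 40,000/1,229 × $340 = $11,065.91
Holding:  Q/2 × H = 1,229/2 × $18 = $11,061.00
Total = $11,065.91 + $11,061.00 = $22,126.91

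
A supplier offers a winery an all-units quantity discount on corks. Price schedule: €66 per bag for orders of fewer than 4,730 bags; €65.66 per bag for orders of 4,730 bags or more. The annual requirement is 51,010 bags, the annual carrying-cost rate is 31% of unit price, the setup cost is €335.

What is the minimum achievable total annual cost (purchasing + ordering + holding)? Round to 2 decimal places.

H₁ = 31%×€66 = €20.4600;  H₂ = 31%×€65.66 = €20.3546
EOQ₁ = √(2×51,010×335/20.4600) = 1,292.45  (< 4,730, feasible at tier 1)
EOQ₂ = √(2×51,010×335/20.3546) = 1,295.79  (< 4,730 → use Q = 4,730 at tier-2 price)
TC(tier 1 (EOQ₁), Q≈1,292.4) = €3,393,103.44
TC(tier 2, Q≈4,730.0) = €3,401,067.99
Minimum at tier 1 (EOQ₁): €3,393,103.44

€3,393,103.44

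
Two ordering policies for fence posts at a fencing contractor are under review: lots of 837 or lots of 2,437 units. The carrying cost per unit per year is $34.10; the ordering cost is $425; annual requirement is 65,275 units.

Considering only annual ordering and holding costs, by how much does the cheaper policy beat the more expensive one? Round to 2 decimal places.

$5,519.20

TC(Q) = (D/Q)S + (Q/2)H
TC(837) = (65,275/837)×425 + (837/2)×34.1 = $47,415.26
TC(2,437) = (65,275/2,437)×425 + (2,437/2)×34.1 = $52,934.47
Cheaper: Q = 837.  Difference = $5,519.20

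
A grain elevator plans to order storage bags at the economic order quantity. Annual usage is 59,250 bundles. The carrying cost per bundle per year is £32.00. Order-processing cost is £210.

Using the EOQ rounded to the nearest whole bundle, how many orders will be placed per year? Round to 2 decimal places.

Q* = √(2·D·S / H) = √(2·59,250·210 / 32) = √777,656.2 ≈ 881.85 → Q = 882
N = D/Q = 59,250/882 ≈ 67.177 orders/yr

67.18 orders per year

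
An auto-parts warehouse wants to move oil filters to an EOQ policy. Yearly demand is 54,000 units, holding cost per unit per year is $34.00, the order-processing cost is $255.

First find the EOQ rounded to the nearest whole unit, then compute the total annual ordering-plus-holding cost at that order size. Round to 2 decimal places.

Optimal lot size Q* = (2 × 54,000 × $255 / $34)^½ ≈ 900.00 → Q = 900 units
Ordering: D/Q × S = 54,000/900 × $255 = $15,300.00
Holding:  Q/2 × H = 900/2 × $34 = $15,300.00
Total = $15,300.00 + $15,300.00 = $30,600.00

$30,600.00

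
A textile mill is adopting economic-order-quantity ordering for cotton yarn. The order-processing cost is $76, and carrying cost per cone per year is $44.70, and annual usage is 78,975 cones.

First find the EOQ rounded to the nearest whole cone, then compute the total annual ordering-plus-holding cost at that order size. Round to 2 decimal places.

EOQ = √(2DS/H) = √(2 × 78,975 × 76 / 44.7)
    = √(268,550.34) ≈ 518.22 → Q = 518 cones
Annual ordering cost = (D/Q)·S = (78,975/518) × 76 = $11,587.07
Annual holding cost  = (Q/2)·H = (518/2) × 44.7 = $11,577.30
Total = $11,587.07 + $11,577.30 = $23,164.37

$23,164.37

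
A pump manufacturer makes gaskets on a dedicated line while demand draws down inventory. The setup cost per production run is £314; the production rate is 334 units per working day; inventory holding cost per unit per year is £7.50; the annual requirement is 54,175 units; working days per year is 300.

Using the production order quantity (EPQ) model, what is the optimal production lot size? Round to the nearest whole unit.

Daily demand d = 54,175/300 = 180.583; p = 334; 1 − d/p = 0.45933
EPQ = √(2DS / (H(1 − d/p)))
    = √(2 × 54,175 × 314 / (7.5 × 0.45933)) ≈ 3,142.57

3,143 units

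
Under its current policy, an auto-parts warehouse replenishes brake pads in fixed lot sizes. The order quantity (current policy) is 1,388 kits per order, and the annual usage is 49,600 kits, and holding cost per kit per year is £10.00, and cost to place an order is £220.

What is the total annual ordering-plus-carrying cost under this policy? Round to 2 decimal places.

£14,801.67

Ordering: D/Q × S = 49,600/1,388 × £220 = £7,861.67
Holding:  Q/2 × H = 1,388/2 × £10 = £6,940.00
Total = £7,861.67 + £6,940.00 = £14,801.67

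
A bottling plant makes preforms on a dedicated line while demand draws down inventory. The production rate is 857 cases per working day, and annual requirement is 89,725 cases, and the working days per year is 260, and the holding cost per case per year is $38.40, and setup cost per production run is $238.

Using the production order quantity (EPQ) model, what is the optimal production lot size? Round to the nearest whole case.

Daily demand d = 89,725/260 = 345.096; p = 857; 1 − d/p = 0.59732
EPQ = √(2DS / (H(1 − d/p)))
    = √(2 × 89,725 × 238 / (38.4 × 0.59732)) ≈ 1,364.55

1,365 cases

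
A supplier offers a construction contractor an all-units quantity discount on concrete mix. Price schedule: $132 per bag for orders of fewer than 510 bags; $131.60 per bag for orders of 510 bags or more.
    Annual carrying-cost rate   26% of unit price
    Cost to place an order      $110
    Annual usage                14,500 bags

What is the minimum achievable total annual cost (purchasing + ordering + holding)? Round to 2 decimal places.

H₁ = 26%×$132 = $34.3200;  H₂ = 26%×$131.60 = $34.2160
EOQ₁ = √(2×14,500×110/34.3200) = 304.87  (< 510, feasible at tier 1)
EOQ₂ = √(2×14,500×110/34.2160) = 305.34  (< 510 → use Q = 510 at tier-2 price)
TC(tier 1 (EOQ₁), Q≈304.9) = $1,924,463.31
TC(tier 2, Q≈510.0) = $1,920,052.53
Minimum at tier 2: $1,920,052.53

$1,920,052.53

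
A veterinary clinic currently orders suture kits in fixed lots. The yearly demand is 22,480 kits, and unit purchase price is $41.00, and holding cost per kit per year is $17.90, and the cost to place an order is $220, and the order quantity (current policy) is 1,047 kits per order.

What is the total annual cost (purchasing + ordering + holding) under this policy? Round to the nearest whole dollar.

Ordering: D/Q × S = 22,480/1,047 × $220 = $4,723.59
Holding:  Q/2 × H = 1,047/2 × $17.9 = $9,370.65
Purchase cost = D·C = 22,480 × 41 = $921,680.00
Total = $4,723.59 + $9,370.65 + $921,680.00 = $935,774.24

$935,774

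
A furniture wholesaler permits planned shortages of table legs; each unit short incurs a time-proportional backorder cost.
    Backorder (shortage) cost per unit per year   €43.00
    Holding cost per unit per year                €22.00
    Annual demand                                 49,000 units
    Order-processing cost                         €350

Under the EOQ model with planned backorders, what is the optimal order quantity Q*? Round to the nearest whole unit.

Q* = √(2DS/H) · √((H + b)/b)
   = √(2 × 49,000 × 350 / 22) · √((22 + 43) / 43)
   = 1,248.636 × 1.2295 ≈ 1,535.18

1,535 units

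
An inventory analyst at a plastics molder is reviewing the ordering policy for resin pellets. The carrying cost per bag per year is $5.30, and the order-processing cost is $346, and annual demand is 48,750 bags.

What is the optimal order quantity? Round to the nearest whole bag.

Optimal lot size Q* = (2 × 48,750 × $346 / $5.3)^½ ≈ 2,522.91

2,523 bags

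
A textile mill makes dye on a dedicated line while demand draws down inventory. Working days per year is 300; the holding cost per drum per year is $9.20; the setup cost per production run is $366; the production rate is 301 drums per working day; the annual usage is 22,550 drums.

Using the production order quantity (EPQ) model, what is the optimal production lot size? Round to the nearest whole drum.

d = 22,550/300 = 75.1667 drums/day;  effective holding cost H(1 − d/p) = 9.2·(1 − 75.1667/301) = 6.90255
Q* = √(2DS / H_eff) = √(2·22,550·366 / 6.90255) ≈ 1,546.41

1,546 drums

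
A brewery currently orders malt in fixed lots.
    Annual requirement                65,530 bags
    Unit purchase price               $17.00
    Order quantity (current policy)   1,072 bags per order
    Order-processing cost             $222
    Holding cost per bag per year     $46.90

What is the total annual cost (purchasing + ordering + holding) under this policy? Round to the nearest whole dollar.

Ordering: D/Q × S = 65,530/1,072 × $222 = $13,570.58
Holding:  Q/2 × H = 1,072/2 × $46.9 = $25,138.40
Purchase cost = D·C = 65,530 × 17 = $1,114,010.00
Total = $13,570.58 + $25,138.40 + $1,114,010.00 = $1,152,718.98

$1,152,719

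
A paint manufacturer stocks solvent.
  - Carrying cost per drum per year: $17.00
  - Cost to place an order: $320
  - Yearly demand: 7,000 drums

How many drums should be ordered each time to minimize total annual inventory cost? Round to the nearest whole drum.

513 drums

Q* = √(2·D·S / H) = √(2·7,000·320 / 17) = √263,529.4 ≈ 513.35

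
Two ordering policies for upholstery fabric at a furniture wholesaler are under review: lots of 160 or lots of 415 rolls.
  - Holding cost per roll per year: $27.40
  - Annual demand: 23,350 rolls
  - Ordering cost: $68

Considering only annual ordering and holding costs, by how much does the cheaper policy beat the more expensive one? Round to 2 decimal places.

For each Q, cost = (D/Q)·S + (Q/2)·H.
TC(160) = (23,350/160)×68 + (160/2)×27.4 = $12,115.75
TC(415) = (23,350/415)×68 + (415/2)×27.4 = $9,511.52
|ΔTC| = |$12,115.75 − $9,511.52| = $2,604.23

$2,604.23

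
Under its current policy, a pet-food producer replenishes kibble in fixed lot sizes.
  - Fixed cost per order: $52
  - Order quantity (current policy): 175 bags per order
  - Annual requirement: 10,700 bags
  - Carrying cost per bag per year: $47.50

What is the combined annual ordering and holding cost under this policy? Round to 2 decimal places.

$7,335.68

Ordering: D/Q × S = 10,700/175 × $52 = $3,179.43
Holding:  Q/2 × H = 175/2 × $47.5 = $4,156.25
Total = $3,179.43 + $4,156.25 = $7,335.68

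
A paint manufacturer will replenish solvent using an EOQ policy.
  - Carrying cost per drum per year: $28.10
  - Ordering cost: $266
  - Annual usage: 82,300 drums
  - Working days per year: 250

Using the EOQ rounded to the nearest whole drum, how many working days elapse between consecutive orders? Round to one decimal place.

Optimal lot size Q* = (2 × 82,300 × $266 / $28.1)^½ ≈ 1,248.25 → Q = 1,248 drums
Days between orders = 250 / (D/Q) = 250 / 65.946 ≈ 3.791

3.8 days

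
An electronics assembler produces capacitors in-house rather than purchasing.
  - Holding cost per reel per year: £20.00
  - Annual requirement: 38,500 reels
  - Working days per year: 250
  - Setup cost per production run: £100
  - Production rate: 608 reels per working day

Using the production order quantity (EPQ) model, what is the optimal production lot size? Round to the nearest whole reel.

718 reels

Daily demand d = 38,500/250 = 154.000; p = 608; 1 − d/p = 0.74671
EPQ = √(2DS / (H(1 − d/p)))
    = √(2 × 38,500 × 100 / (20 × 0.74671)) ≈ 718.05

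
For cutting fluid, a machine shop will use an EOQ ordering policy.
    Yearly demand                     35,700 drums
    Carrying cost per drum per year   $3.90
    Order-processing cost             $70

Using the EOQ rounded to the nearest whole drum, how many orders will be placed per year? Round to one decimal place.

Optimal lot size Q* = (2 × 35,700 × $70 / $3.9)^½ ≈ 1,132.05 → Q = 1,132
Orders per year = D/Q = 35,700 / 1,132 = 31.537

31.5 orders per year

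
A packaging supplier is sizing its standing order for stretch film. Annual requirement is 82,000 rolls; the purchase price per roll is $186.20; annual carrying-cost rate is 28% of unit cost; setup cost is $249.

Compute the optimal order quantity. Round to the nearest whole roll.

H = i·C = 0.28 × $186.2 = $52.1360 per roll-year
EOQ = √(2DS/H) = √(2 × 82,000 × 249 / 52.136)
    = √(783,259.17) ≈ 885.02

885 rolls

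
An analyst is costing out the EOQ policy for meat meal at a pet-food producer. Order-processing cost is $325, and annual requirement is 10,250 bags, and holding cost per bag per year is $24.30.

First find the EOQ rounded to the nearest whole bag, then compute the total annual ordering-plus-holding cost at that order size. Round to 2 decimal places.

$12,723.95

EOQ = √(2DS/H) = √(2 × 10,250 × 325 / 24.3)
    = √(274,176.95) ≈ 523.62 → Q = 524 bags
Annual ordering cost = (D/Q)·S = (10,250/524) × 325 = $6,357.35
Annual holding cost  = (Q/2)·H = (524/2) × 24.3 = $6,366.60
Total = $6,357.35 + $6,366.60 = $12,723.95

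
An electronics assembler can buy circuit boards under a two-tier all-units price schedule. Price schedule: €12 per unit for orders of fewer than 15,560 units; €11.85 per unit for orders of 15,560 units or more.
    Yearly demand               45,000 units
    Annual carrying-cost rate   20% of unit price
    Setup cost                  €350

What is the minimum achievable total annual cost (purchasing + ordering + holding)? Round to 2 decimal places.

€548,694.83

H₁ = 20%×€12 = €2.4000;  H₂ = 20%×€11.85 = €2.3700
EOQ₁ = √(2×45,000×350/2.4000) = 3,622.84  (< 15,560, feasible at tier 1)
EOQ₂ = √(2×45,000×350/2.3700) = 3,645.70  (< 15,560 → use Q = 15,560 at tier-2 price)
TC(tier 1 (EOQ₁), Q≈3,622.8) = €548,694.83
TC(tier 2, Q≈15,560.0) = €552,700.81
Minimum at tier 1 (EOQ₁): €548,694.83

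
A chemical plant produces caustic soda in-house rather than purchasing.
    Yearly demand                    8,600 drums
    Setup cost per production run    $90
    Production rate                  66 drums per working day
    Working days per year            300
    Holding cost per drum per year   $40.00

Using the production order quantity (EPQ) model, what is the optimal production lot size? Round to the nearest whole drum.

262 drums

Daily demand d = 8,600/300 = 28.667; p = 66; 1 − d/p = 0.56566
EPQ = √(2DS / (H(1 − d/p)))
    = √(2 × 8,600 × 90 / (40 × 0.56566)) ≈ 261.56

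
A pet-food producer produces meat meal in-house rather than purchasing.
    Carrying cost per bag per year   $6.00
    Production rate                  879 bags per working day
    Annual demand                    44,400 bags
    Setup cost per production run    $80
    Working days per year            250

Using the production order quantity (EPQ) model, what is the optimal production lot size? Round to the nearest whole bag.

d = 44,400/250 = 177.6000 bags/day;  effective holding cost H(1 − d/p) = 6·(1 − 177.6000/879) = 4.78771
Q* = √(2DS / H_eff) = √(2·44,400·80 / 4.78771) ≈ 1,218.11

1,218 bags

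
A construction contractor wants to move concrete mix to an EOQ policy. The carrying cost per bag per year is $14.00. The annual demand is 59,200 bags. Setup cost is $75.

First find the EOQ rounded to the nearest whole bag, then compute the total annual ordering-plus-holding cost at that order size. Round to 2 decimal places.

$11,149.89

Optimal lot size Q* = (2 × 59,200 × $75 / $14)^½ ≈ 796.42 → Q = 796 bags
Ordering: D/Q × S = 59,200/796 × $75 = $5,577.89
Holding:  Q/2 × H = 796/2 × $14 = $5,572.00
Total = $5,577.89 + $5,572.00 = $11,149.89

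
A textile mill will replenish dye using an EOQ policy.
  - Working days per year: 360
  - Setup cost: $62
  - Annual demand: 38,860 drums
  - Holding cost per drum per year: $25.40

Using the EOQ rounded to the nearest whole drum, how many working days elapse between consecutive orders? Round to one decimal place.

EOQ = √(2DS/H) = √(2 × 38,860 × 62 / 25.4)
    = √(189,710.24) ≈ 435.56 → Q = 436 drums
Cycle time = (working days × Q)/D = (360 × 436) / 38,860 = 4.039 days

4.0 days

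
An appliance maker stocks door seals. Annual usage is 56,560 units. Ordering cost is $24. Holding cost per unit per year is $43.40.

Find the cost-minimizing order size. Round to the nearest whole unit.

Optimal lot size Q* = (2 × 56,560 × $24 / $43.4)^½ ≈ 250.11

250 units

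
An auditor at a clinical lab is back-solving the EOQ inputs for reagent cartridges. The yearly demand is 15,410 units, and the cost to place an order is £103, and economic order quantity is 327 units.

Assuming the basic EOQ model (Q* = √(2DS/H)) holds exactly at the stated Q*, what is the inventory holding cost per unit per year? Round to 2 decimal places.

From Q* = √(2DS/H) ⇒ Q*² = 2DS/H.
H = 2DS / Q² = 2 × 15,410 × 103 / 327² = 29.6875

£29.69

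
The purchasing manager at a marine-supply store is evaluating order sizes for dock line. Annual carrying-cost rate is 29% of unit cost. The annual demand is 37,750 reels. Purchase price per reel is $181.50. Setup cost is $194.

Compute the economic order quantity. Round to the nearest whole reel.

528 reels

H = i·C = 0.29 × $181.5 = $52.6350 per reel-year
EOQ = √(2DS/H) = √(2 × 37,750 × 194 / 52.635)
    = √(278,274.91) ≈ 527.52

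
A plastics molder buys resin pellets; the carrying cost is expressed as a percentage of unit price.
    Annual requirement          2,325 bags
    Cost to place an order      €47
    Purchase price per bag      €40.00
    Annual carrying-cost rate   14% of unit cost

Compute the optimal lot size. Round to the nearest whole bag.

198 bags

Carrying cost H = €40 × 14% = €5.6000/bag/yr
2DS/H = 2·2,325·47/5.6 = 39,026.79
EOQ = √39,026.79 ≈ 197.55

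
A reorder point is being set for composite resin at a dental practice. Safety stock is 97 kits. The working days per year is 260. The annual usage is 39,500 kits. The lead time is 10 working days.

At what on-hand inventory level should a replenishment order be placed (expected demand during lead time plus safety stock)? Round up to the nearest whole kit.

Daily demand d = 39,500 / 260 = 151.923 kits/day
Demand during lead time = 151.923 × 10 = 1,519.23
Reorder point = 1,519.23 + 97 = 1,616.23 → round up

1,617 kits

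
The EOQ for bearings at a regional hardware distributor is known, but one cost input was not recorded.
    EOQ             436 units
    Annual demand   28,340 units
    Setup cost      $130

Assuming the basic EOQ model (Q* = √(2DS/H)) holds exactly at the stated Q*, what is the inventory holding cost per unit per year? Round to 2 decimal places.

$38.76

Since Q* = (2DS/H)^½, squaring gives Q*²·H = 2DS.
H = 2DS / Q² = 2 × 28,340 × 130 / 436² = 38.7615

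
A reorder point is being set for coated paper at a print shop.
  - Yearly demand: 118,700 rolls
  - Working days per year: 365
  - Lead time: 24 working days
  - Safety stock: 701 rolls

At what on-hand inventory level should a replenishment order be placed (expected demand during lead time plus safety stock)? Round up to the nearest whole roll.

8,506 rolls

Daily demand d = 118,700 / 365 = 325.205 rolls/day
Demand during lead time = 325.205 × 24 = 7,804.93
Reorder point = 7,804.93 + 701 = 8,505.93 → round up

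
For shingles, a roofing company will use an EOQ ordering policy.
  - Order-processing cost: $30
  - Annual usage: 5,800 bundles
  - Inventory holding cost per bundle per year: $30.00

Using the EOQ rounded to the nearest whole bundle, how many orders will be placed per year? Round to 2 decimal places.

2DS/H = 2·5,800·30/30 = 11,600.00
EOQ = √11,600.00 ≈ 107.70 → Q = 108
Orders per year = D/Q = 5,800 / 108 = 53.704

53.70 orders per year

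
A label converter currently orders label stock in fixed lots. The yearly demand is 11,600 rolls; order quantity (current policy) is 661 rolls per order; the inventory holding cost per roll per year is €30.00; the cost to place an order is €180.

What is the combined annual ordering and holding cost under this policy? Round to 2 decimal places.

€13,073.85

Orders/yr = 11,600/661 = 17.549; ordering cost = 17.549 × €180 = €3,158.85
Average inventory = 661/2 = 330.5; holding cost = 330.5 × €30 = €9,915.00
Total = €3,158.85 + €9,915.00 = €13,073.85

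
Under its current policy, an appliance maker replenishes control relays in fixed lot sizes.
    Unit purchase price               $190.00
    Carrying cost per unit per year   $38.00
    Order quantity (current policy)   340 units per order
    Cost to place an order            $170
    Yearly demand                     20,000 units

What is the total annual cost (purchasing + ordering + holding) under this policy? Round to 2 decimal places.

Orders/yr = 20,000/340 = 58.824; ordering cost = 58.824 × $170 = $10,000.00
Average inventory = 340/2 = 170; holding cost = 170 × $38 = $6,460.00
Purchase cost = D·C = 20,000 × 190 = $3,800,000.00
Total = $10,000.00 + $6,460.00 + $3,800,000.00 = $3,816,460.00

$3,816,460.00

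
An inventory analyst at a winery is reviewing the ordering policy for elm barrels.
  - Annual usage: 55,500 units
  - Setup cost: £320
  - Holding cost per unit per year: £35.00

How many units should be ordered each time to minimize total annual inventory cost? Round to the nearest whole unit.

1,007 units

Q* = √(2·D·S / H) = √(2·55,500·320 / 35) = √1,014,857.1 ≈ 1,007.40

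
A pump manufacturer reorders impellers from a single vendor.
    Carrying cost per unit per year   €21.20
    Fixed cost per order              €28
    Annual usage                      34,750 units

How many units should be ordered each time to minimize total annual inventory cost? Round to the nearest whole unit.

EOQ = √(2DS/H) = √(2 × 34,750 × 28 / 21.2)
    = √(91,792.45) ≈ 302.97

303 units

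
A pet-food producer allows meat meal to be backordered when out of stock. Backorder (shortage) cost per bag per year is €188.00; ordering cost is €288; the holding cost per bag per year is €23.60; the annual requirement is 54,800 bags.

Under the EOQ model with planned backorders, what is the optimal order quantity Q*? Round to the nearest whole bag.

Q* = √(2DS/H) · √((H + b)/b)
   = √(2 × 54,800 × 288 / 23.6) · √((23.6 + 188) / 188)
   = 1,156.500 × 1.0609 ≈ 1,226.94

1,227 bags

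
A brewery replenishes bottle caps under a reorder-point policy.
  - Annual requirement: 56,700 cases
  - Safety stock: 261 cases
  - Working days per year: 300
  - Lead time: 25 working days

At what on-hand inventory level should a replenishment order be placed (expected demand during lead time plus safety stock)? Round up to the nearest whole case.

Daily demand d = 56,700 / 300 = 189.000 cases/day
Demand during lead time = 189.000 × 25 = 4,725.00
Reorder point = 4,725.00 + 261 = 4,986.00 → round up

4,986 cases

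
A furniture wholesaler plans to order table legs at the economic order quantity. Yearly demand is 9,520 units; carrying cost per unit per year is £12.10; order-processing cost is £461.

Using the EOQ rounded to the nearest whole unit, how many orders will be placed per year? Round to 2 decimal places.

2DS/H = 2·9,520·461/12.1 = 725,408.26
EOQ = √725,408.26 ≈ 851.71 → Q = 852
Orders per year = D/Q = 9,520 / 852 = 11.174

11.17 orders per year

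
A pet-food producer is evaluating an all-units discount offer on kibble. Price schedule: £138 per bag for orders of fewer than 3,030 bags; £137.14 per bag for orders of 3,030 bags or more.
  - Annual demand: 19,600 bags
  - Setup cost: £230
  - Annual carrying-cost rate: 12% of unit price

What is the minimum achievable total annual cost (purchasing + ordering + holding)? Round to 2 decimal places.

£2,714,363.84

H₁ = 12%×£138 = £16.5600;  H₂ = 12%×£137.14 = £16.4568
EOQ₁ = √(2×19,600×230/16.5600) = 737.86  (< 3,030, feasible at tier 1)
EOQ₂ = √(2×19,600×230/16.4568) = 740.17  (< 3,030 → use Q = 3,030 at tier-2 price)
TC(tier 1 (EOQ₁), Q≈737.9) = £2,717,019.04
TC(tier 2, Q≈3,030.0) = £2,714,363.84
Minimum at tier 2: £2,714,363.84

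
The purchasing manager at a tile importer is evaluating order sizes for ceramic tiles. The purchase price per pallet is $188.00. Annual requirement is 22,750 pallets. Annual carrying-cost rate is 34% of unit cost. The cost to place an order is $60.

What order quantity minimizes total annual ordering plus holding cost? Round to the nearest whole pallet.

H = i·C = 0.34 × $188 = $63.9200 per pallet-year
Optimal lot size Q* = (2 × 22,750 × $60 / $63.92)^½ ≈ 206.66

207 pallets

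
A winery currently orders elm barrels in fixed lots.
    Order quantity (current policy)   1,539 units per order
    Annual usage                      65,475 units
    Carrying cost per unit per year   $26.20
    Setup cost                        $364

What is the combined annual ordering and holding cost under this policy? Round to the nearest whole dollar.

$35,647

Annual ordering cost = (D/Q)·S = (65,475/1,539) × 364 = $15,485.96
Annual holding cost  = (Q/2)·H = (1,539/2) × 26.2 = $20,160.90
Total = $15,485.96 + $20,160.90 = $35,646.86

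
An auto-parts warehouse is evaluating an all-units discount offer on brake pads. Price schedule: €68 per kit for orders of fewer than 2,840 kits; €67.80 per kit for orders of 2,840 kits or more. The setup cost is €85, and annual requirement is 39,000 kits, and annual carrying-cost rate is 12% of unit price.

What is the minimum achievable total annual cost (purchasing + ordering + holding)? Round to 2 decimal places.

€2,656,920.37

H₁ = 12%×€68 = €8.1600;  H₂ = 12%×€67.80 = €8.1360
EOQ₁ = √(2×39,000×85/8.1600) = 901.39  (< 2,840, feasible at tier 1)
EOQ₂ = √(2×39,000×85/8.1360) = 902.72  (< 2,840 → use Q = 2,840 at tier-2 price)
TC(tier 1 (EOQ₁), Q≈901.4) = €2,659,355.32
TC(tier 2, Q≈2,840.0) = €2,656,920.37
Minimum at tier 2: €2,656,920.37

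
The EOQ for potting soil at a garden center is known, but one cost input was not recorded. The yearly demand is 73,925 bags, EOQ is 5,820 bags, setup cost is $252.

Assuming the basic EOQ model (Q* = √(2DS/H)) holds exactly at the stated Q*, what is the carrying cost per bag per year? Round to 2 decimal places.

From Q* = √(2DS/H) ⇒ Q*² = 2DS/H.
H = 2DS / Q² = 2 × 73,925 × 252 / 5,820² = 1.1000

$1.10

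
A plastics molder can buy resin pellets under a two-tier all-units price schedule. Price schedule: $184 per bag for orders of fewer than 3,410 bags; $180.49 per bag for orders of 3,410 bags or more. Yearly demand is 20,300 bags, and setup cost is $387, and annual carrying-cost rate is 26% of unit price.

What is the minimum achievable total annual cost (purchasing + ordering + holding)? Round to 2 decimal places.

H₁ = 26%×$184 = $47.8400;  H₂ = 26%×$180.49 = $46.9274
EOQ₁ = √(2×20,300×387/47.8400) = 573.09  (< 3,410, feasible at tier 1)
EOQ₂ = √(2×20,300×387/46.9274) = 578.64  (< 3,410 → use Q = 3,410 at tier-2 price)
TC(tier 1 (EOQ₁), Q≈573.1) = $3,762,616.63
TC(tier 2, Q≈3,410.0) = $3,746,262.06
Minimum at tier 2: $3,746,262.06

$3,746,262.06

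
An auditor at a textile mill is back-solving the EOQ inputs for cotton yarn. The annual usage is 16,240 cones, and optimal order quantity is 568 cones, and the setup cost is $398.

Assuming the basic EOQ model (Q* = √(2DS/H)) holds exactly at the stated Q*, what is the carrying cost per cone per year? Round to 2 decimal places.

From Q* = √(2DS/H) ⇒ Q*² = 2DS/H.
H = 2DS / Q² = 2 × 16,240 × 398 / 568² = 40.0684

$40.07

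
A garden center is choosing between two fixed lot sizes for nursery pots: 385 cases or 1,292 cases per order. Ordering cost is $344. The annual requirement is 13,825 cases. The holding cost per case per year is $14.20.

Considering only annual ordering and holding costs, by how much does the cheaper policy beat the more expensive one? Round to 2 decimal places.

$2,232.07

For each Q, cost = (D/Q)·S + (Q/2)·H.
TC(385) = (13,825/385)×344 + (385/2)×14.2 = $15,086.23
TC(1,292) = (13,825/1,292)×344 + (1,292/2)×14.2 = $12,854.16
Lots of 1,292 are cheaper by $2,232.07.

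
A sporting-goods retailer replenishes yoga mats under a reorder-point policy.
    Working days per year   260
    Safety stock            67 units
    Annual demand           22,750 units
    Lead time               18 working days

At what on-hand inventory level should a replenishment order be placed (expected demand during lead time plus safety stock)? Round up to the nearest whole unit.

Daily demand d = 22,750 / 260 = 87.500 units/day
Demand during lead time = 87.500 × 18 = 1,575.00
Reorder point = 1,575.00 + 67 = 1,642.00 → round up

1,642 units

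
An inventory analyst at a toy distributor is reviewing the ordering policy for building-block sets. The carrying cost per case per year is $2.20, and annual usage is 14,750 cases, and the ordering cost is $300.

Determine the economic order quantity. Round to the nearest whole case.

2,006 cases

2DS/H = 2·14,750·300/2.2 = 4,022,727.27
EOQ = √4,022,727.27 ≈ 2,005.67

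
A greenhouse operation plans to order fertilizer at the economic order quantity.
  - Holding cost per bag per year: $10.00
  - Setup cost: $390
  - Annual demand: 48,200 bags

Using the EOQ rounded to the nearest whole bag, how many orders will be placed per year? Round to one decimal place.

24.9 orders per year

Q* = √(2·D·S / H) = √(2·48,200·390 / 10) = √3,759,600.0 ≈ 1,938.97 → Q = 1,939
N = D/Q = 48,200/1,939 ≈ 24.858 orders/yr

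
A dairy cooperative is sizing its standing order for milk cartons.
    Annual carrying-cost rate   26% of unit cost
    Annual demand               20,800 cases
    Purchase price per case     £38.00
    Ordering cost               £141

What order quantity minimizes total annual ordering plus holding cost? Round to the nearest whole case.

771 cases

H = i·C = 0.26 × £38 = £9.8800 per case-year
EOQ = √(2DS/H) = √(2 × 20,800 × 141 / 9.88)
    = √(593,684.21) ≈ 770.51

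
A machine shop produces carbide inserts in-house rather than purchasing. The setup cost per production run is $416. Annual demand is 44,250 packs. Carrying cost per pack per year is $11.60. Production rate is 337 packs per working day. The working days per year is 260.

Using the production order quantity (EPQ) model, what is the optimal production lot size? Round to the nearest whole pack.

2,532 packs

d = 44,250/260 = 170.1923 packs/day;  effective holding cost H(1 − d/p) = 11.6·(1 − 170.1923/337) = 5.74175
Q* = √(2DS / H_eff) = √(2·44,250·416 / 5.74175) ≈ 2,532.19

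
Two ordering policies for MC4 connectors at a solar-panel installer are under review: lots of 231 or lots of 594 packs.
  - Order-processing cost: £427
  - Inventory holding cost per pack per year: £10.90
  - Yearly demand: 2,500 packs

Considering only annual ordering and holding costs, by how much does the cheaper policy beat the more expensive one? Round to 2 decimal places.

£845.72

For each Q, cost = (D/Q)·S + (Q/2)·H.
TC(231) = (2,500/231)×427 + (231/2)×10.9 = £5,880.16
TC(594) = (2,500/594)×427 + (594/2)×10.9 = £5,034.44
Cheaper: Q = 594.  Difference = £845.72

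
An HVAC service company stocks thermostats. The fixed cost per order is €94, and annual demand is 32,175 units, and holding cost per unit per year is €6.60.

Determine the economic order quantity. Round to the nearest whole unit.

957 units

EOQ = √(2DS/H) = √(2 × 32,175 × 94 / 6.6)
    = √(916,500.00) ≈ 957.34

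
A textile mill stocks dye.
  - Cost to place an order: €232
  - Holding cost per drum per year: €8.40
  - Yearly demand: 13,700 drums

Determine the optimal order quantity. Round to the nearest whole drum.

EOQ = √(2DS/H) = √(2 × 13,700 × 232 / 8.4)
    = √(756,761.90) ≈ 869.92

870 drums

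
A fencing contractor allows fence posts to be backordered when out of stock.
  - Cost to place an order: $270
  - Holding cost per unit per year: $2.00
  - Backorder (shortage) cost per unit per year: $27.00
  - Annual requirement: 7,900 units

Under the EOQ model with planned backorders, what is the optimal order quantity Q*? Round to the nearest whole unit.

Q* = √(2DS/H) · √((H + b)/b)
   = √(2 × 7,900 × 270 / 2) · √((2 + 27) / 27)
   = 1,460.479 × 1.0364 ≈ 1,513.60

1,514 units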